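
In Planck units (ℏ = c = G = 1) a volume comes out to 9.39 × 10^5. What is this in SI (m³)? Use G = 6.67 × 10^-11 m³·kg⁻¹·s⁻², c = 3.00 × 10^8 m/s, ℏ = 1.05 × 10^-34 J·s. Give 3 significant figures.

One Planck volume: V_P = (ℏG/c³)^(3/2) = 4.18 × 10^-105 m³.
9.39 × 10^5 × 4.18 × 10^-105 m³ = 3.92 × 10^-99 m³

3.92 × 10^-99 m³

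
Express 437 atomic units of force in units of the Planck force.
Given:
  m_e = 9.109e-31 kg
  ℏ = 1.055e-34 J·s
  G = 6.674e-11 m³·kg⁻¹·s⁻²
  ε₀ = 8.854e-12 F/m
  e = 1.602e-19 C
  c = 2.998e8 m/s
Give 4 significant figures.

atomic unit of force: F_au = E_h/a₀ = m_e²e⁶/((4πε₀)³ℏ⁴) = 8.220e-8 N
Planck force: F_P = c⁴/G = 1.210e44 N
437 × 8.220e-8 / 1.210e44 = 2.968e-49

2.968e-49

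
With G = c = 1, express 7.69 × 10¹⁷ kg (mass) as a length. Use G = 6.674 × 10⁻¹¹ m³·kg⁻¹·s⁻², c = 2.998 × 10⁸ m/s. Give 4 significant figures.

5.710 × 10⁻¹⁰ m

In G = c = 1 units mass has dimensions of length; the conversion factor is G/c².
7.69 × 10¹⁷ kg × (G/c²) = 5.710 × 10⁻¹⁰ m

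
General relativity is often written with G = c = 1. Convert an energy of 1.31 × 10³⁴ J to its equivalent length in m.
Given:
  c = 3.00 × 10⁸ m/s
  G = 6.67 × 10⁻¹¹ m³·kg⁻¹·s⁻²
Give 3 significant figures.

1.08 × 10⁻¹⁰ m

Energy → length via G/c⁴.
1.31 × 10³⁴ J × (G/c⁴) = 1.08 × 10⁻¹⁰ m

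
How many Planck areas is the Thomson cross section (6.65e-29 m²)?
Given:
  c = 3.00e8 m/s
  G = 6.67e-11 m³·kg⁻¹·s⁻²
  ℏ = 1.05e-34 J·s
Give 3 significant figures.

Planck area: A_P = ℏG/c³ = 2.59e-70 m².
6.65e-29 / 2.59e-70 = 2.56e41

2.56e41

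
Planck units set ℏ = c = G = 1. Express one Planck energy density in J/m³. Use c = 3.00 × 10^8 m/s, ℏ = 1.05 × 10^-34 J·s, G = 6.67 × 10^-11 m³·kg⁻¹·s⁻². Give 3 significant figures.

From ℏ = c = G = 1 the energy density scale is u_P = c⁷/(ℏG²).
  = 2.19 × 10^59 / 4.67 × 10^-55
  = 4.68 × 10^113 J/m³

4.68 × 10^113 J/m³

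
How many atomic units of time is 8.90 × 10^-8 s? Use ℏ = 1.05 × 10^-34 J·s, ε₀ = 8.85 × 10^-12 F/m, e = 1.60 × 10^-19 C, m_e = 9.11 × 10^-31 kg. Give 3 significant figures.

atomic unit of time: τ_au = (4πε₀)²ℏ³/(m_e e⁴) = 2.40 × 10^-17 s.
8.90 × 10^-8 / 2.40 × 10^-17 = 3.71 × 10^9

3.71 × 10^9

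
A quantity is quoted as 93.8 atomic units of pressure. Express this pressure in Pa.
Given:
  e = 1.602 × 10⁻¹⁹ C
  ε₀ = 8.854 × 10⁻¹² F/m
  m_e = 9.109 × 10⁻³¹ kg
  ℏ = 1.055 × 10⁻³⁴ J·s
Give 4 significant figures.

One atomic unit of pressure: P_au = E_h/a₀³ = m_e⁴e¹⁰/((4πε₀)⁵ℏ⁸) = 2.929 × 10¹³ Pa.
93.8 × 2.929 × 10¹³ Pa = 2.748 × 10¹⁵ Pa

2.748 × 10¹⁵ Pa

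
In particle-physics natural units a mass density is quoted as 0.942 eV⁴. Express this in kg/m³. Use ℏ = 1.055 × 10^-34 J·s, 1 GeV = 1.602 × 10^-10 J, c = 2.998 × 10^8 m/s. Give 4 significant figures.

2.182 × 10^-16 kg/m³

Mass density is [E]/(c²[L]³) = [E]⁴/(ℏ³c⁵).
1 GeV⁴ → 1/(ℏ³c⁵) × (1 GeV in J)⁴ = 2.316 × 10^20 kg/m³.
Convert the energy scale: 0.942 eV⁴ = 9.42 × 10^-37 GeV⁴.
Result: 9.42 × 10^-37 × 2.316 × 10^20 = 2.182 × 10^-16 kg/m³.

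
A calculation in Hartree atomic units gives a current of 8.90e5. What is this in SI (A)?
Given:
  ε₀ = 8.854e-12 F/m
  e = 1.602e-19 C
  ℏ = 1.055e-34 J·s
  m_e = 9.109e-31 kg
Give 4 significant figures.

One atomic unit of electric current: I_au = e E_h/ℏ = m_e e⁵/((4πε₀)²ℏ³) = 6.612e-3 A.
8.90e5 × 6.612e-3 A = 5.885e3 A

5.885e3 A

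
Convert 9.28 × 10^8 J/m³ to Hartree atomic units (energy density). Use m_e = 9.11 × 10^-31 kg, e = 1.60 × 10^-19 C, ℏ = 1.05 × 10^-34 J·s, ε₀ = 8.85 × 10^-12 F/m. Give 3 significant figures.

atomic unit of energy density: u_au = E_h/a₀³ = m_e⁴e¹⁰/((4πε₀)⁵ℏ⁸) = 3.01 × 10^13 J/m³.
9.28 × 10^8 / 3.01 × 10^13 = 3.08 × 10^-5

3.08 × 10^-5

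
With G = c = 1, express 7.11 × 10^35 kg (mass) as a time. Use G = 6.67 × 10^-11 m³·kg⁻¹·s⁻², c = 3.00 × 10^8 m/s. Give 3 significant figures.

1.76 s

Mass → time via G/c³.
7.11 × 10^35 kg × (G/c³) = 1.76 s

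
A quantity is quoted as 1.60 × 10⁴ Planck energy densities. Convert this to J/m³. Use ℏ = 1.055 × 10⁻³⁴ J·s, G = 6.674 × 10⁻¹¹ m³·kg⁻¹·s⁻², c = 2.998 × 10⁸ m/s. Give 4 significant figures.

One Planck energy density: u_P = c⁷/(ℏG²) = 4.632 × 10¹¹³ J/m³.
1.60 × 10⁴ × 4.632 × 10¹¹³ J/m³ = 7.412 × 10¹¹⁷ J/m³

7.412 × 10¹¹⁷ J/m³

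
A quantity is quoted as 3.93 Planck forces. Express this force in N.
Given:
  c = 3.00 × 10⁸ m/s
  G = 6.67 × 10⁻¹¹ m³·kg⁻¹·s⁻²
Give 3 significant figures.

One Planck force: F_P = c⁴/G = 1.21 × 10⁴⁴ N.
3.93 × 1.21 × 10⁴⁴ N = 4.77 × 10⁴⁴ N

4.77 × 10⁴⁴ N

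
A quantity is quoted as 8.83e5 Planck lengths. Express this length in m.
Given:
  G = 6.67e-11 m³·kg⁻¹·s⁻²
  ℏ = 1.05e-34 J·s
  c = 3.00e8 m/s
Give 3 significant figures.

1.42e-29 m

One Planck length: ℓ_P = √(ℏG/c³) = 1.61e-35 m.
8.83e5 × 1.61e-35 m = 1.42e-29 m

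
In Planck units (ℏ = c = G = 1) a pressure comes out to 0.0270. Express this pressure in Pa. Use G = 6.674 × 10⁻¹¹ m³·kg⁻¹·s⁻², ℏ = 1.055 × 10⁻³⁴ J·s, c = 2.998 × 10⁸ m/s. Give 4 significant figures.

One Planck pressure: p_P = c⁷/(ℏG²) = 4.632 × 10¹¹³ Pa.
0.0270 × 4.632 × 10¹¹³ Pa = 1.251 × 10¹¹² Pa

1.251 × 10¹¹² Pa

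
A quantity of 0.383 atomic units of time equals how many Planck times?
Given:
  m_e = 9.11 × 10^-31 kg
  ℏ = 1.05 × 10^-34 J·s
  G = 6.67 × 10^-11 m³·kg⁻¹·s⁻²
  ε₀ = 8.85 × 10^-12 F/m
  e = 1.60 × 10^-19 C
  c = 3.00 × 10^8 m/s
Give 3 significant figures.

1.71 × 10^26

atomic unit of time: τ_au = (4πε₀)²ℏ³/(m_e e⁴) = 2.40 × 10^-17 s
Planck time: t_P = √(ℏG/c⁵) = 5.37 × 10^-44 s
0.383 × 2.40 × 10^-17 / 5.37 × 10^-44 = 1.71 × 10^26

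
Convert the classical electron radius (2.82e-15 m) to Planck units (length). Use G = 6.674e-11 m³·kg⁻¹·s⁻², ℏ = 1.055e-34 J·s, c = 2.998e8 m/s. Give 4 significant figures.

1.745e20

Planck length: ℓ_P = √(ℏG/c³) = 1.616e-35 m.
2.82e-15 / 1.616e-35 = 1.745e20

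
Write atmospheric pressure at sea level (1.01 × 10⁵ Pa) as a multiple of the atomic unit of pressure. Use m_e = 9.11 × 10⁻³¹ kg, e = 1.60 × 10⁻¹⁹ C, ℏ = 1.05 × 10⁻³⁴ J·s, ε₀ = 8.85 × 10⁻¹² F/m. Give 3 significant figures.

3.35 × 10⁻⁹

atomic unit of pressure: P_au = E_h/a₀³ = m_e⁴e¹⁰/((4πε₀)⁵ℏ⁸) = 3.01 × 10¹³ Pa.
1.01 × 10⁵ / 3.01 × 10¹³ = 3.35 × 10⁻⁹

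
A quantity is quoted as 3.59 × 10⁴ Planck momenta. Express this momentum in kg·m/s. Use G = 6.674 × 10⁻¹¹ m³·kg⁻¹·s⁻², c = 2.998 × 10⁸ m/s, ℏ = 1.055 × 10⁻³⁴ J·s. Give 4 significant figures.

2.343 × 10⁵ kg·m/s

One Planck momentum: p_P = √(ℏc³/G) = 6.527 kg·m/s.
3.59 × 10⁴ × 6.527 kg·m/s = 2.343 × 10⁵ kg·m/s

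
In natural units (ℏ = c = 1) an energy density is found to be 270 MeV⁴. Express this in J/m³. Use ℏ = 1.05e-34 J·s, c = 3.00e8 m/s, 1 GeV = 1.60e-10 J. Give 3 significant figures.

5.66e27 J/m³

[E]/[L]³ = [E]⁴/(ℏc)³; restore (ℏc)⁻³.
1 GeV⁴ → 1/(ℏc)³ × (1 GeV in J)⁴ = 2.10e37 J/m³.
Convert the energy scale: 270 MeV⁴ = 2.70e-10 GeV⁴.
Result: 2.70e-10 × 2.10e37 = 5.66e27 J/m³.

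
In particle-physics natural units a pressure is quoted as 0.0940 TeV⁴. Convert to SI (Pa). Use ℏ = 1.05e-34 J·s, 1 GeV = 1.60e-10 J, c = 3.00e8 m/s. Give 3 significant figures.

Pressure is [E]/[L]³ = [E]⁴/(ℏc)³.
1 GeV⁴ → 1/(ℏc)³ × (1 GeV in J)⁴ = 2.10e37 Pa.
Convert the energy scale: 0.0940 TeV⁴ = 9.40e10 GeV⁴.
Result: 9.40e10 × 2.10e37 = 1.97e48 Pa.

1.97e48 Pa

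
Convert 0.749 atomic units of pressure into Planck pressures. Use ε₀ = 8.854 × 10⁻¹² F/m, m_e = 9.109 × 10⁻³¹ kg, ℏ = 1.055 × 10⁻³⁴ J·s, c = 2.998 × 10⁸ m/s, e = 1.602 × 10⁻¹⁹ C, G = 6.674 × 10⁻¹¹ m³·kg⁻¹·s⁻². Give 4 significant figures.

4.736 × 10⁻¹⁰¹

atomic unit of pressure: P_au = E_h/a₀³ = m_e⁴e¹⁰/((4πε₀)⁵ℏ⁸) = 2.929 × 10¹³ Pa
Planck pressure: p_P = c⁷/(ℏG²) = 4.632 × 10¹¹³ Pa
0.749 × 2.929 × 10¹³ / 4.632 × 10¹¹³ = 4.736 × 10⁻¹⁰¹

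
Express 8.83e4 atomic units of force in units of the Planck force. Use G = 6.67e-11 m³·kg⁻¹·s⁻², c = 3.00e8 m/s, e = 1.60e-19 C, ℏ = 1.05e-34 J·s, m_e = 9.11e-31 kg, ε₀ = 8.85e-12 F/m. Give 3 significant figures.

6.06e-47

atomic unit of force: F_au = E_h/a₀ = m_e²e⁶/((4πε₀)³ℏ⁴) = 8.33e-8 N
Planck force: F_P = c⁴/G = 1.21e44 N
8.83e4 × 8.33e-8 / 1.21e44 = 6.06e-47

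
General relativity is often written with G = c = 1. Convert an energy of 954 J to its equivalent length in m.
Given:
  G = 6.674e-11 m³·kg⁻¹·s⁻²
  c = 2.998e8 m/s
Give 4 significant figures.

7.881e-42 m

Energy → length via G/c⁴.
954 J × (G/c⁴) = 7.881e-42 m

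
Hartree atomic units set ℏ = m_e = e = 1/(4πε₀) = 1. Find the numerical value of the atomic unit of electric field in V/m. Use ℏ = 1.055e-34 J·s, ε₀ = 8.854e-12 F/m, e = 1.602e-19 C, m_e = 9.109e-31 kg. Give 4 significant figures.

5.131e11 V/m

The unique combination of the constants set to 1 with dimensions of electric field is E_au = E_h/(e a₀) = m_e²e⁵/((4πε₀)³ℏ⁴).
E_h = 4.354e-18 J
a₀ = 5.297e-11 m
E_h/(e·a₀) = 5.131e11 V/m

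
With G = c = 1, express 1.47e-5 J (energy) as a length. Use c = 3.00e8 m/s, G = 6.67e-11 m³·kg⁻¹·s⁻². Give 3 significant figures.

1.21e-49 m

Energy → length via G/c⁴.
1.47e-5 J × (G/c⁴) = 1.21e-49 m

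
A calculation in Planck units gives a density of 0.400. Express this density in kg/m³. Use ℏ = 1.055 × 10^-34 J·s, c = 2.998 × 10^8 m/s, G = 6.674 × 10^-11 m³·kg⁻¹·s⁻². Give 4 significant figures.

One Planck density: ρ_P = c⁵/(ℏG²) = 5.154 × 10^96 kg/m³.
0.400 × 5.154 × 10^96 kg/m³ = 2.062 × 10^96 kg/m³

2.062 × 10^96 kg/m³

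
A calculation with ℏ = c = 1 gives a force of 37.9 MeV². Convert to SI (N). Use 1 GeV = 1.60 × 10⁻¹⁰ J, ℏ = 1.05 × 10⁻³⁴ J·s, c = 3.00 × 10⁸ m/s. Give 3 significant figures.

30.8 N

Force is [E]/[L] = [E]²/(ℏc); restore (ℏc)⁻¹.
1 GeV² → 1/(ℏc) × (1 GeV in J)² = 8.13 × 10⁵ N.
Convert the energy scale: 37.9 MeV² = 3.79 × 10⁻⁵ GeV².
Result: 3.79 × 10⁻⁵ × 8.13 × 10⁵ = 30.8 N.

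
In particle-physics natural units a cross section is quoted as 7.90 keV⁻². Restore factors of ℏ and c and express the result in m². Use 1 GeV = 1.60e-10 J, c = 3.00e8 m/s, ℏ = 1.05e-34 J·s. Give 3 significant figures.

3.06e-19 m²

Area is [L]² = [E]⁻²·(ℏc)²; restore (ℏc)².
1 GeV⁻² → (ℏc)² × (1 GeV in J)⁻² = 3.88e-32 m².
Convert the energy scale: 7.90 keV⁻² = 7.90e12 GeV⁻².
Result: 7.90e12 × 3.88e-32 = 3.06e-19 m².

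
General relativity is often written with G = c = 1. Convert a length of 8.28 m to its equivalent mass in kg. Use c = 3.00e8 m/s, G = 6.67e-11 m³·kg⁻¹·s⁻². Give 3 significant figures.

Length → mass via c²/G.
8.28 m × (c²/G) = 1.12e28 kg

1.12e28 kg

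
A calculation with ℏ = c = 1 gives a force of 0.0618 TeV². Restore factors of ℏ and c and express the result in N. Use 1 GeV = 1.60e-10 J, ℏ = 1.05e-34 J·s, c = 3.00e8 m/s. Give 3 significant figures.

5.02e10 N

Force is [E]/[L] = [E]²/(ℏc); restore (ℏc)⁻¹.
1 GeV² → 1/(ℏc) × (1 GeV in J)² = 8.13e5 N.
Convert the energy scale: 0.0618 TeV² = 6.18e4 GeV².
Result: 6.18e4 × 8.13e5 = 5.02e10 N.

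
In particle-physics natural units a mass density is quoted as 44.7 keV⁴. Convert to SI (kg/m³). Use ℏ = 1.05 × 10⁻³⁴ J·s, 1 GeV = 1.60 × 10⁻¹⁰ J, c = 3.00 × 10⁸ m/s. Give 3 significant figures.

Mass density is [E]/(c²[L]³) = [E]⁴/(ℏ³c⁵).
1 GeV⁴ → 1/(ℏ³c⁵) × (1 GeV in J)⁴ = 2.33 × 10²⁰ kg/m³.
Convert the energy scale: 44.7 keV⁴ = 4.47 × 10⁻²³ GeV⁴.
Result: 4.47 × 10⁻²³ × 2.33 × 10²⁰ = 0.0104 kg/m³.

0.0104 kg/m³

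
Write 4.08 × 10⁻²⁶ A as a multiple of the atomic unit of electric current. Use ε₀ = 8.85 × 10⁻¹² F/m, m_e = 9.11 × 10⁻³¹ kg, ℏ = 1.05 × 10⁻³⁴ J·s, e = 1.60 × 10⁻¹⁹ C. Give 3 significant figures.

6.12 × 10⁻²⁴

atomic unit of electric current: I_au = e E_h/ℏ = m_e e⁵/((4πε₀)²ℏ³) = 6.67 × 10⁻³ A.
4.08 × 10⁻²⁶ / 6.67 × 10⁻³ = 6.12 × 10⁻²⁴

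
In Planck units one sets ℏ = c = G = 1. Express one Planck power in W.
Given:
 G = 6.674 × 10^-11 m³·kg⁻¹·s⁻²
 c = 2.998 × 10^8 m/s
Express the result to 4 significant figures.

P_P = c⁵/G
  = 2.422 × 10^42 / 6.674 × 10^-11
  = 3.629 × 10^52 W

3.629 × 10^52 W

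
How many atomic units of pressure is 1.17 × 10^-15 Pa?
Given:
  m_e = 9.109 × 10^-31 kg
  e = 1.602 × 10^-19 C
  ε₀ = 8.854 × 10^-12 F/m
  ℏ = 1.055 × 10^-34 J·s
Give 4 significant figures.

3.994 × 10^-29

atomic unit of pressure: P_au = E_h/a₀³ = m_e⁴e¹⁰/((4πε₀)⁵ℏ⁸) = 2.929 × 10^13 Pa.
1.17 × 10^-15 / 2.929 × 10^13 = 3.994 × 10^-29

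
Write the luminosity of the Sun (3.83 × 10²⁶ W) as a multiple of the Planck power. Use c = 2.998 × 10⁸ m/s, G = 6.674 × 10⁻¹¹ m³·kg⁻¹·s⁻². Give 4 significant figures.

Planck power: P_P = c⁵/G = 3.629 × 10⁵² W.
3.83 × 10²⁶ / 3.629 × 10⁵² = 1.055 × 10⁻²⁶

1.055 × 10⁻²⁶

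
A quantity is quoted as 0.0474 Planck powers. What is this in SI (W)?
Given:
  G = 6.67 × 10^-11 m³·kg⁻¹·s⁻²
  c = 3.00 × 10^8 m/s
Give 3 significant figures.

1.73 × 10^51 W

One Planck power: P_P = c⁵/G = 3.64 × 10^52 W.
0.0474 × 3.64 × 10^52 W = 1.73 × 10^51 W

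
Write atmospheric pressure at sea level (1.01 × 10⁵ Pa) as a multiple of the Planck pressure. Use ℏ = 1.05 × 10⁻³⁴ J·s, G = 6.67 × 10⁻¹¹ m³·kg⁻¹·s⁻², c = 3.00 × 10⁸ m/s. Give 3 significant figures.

Planck pressure: p_P = c⁷/(ℏG²) = 4.68 × 10¹¹³ Pa.
1.01 × 10⁵ / 4.68 × 10¹¹³ = 2.16 × 10⁻¹⁰⁹

2.16 × 10⁻¹⁰⁹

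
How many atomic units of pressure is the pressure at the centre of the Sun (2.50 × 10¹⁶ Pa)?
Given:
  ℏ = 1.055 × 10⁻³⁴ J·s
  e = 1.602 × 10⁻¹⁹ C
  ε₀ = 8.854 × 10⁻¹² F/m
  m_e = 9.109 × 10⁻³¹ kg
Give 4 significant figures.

atomic unit of pressure: P_au = E_h/a₀³ = m_e⁴e¹⁰/((4πε₀)⁵ℏ⁸) = 2.929 × 10¹³ Pa.
2.50 × 10¹⁶ / 2.929 × 10¹³ = 853.5

853.5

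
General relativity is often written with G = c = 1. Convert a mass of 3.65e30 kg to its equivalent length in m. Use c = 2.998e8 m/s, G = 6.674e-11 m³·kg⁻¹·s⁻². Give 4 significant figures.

In G = c = 1 units mass has dimensions of length; the conversion factor is G/c².
3.65e30 kg × (G/c²) = 2.710e3 m

2.710e3 m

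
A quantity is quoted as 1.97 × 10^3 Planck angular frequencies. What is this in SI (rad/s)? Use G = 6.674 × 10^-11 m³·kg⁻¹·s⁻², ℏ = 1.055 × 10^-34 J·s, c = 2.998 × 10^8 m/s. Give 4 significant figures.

3.654 × 10^46 rad/s

One Planck angular frequency: ω_P = √(c⁵/(ℏG)) = 1.855 × 10^43 rad/s.
1.97 × 10^3 × 1.855 × 10^43 rad/s = 3.654 × 10^46 rad/s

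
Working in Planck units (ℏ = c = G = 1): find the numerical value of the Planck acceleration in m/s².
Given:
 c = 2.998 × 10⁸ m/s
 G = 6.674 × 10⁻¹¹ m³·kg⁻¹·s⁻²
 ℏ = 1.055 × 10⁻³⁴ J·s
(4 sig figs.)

5.560 × 10⁵¹ m/s²

From ℏ = c = G = 1 the acceleration scale is a_P = √(c⁷/(ℏG)).
  = √(3.092 × 10¹⁰³)
  = 5.560 × 10⁵¹ m/s²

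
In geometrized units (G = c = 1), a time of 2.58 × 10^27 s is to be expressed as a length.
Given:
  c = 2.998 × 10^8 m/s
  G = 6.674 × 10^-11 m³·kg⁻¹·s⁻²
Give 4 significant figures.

7.735 × 10^35 m

Time → length via c.
2.58 × 10^27 s × (c) = 7.735 × 10^35 m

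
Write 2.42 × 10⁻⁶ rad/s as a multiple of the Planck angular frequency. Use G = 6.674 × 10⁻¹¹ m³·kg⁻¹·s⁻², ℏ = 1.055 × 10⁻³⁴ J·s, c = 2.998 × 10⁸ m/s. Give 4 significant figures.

Planck angular frequency: ω_P = √(c⁵/(ℏG)) = 1.855 × 10⁴³ rad/s.
2.42 × 10⁻⁶ / 1.855 × 10⁴³ = 1.305 × 10⁻⁴⁹

1.305 × 10⁻⁴⁹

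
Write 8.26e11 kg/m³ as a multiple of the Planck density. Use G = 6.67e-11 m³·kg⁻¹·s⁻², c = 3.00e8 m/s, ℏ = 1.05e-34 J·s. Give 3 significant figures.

Planck density: ρ_P = c⁵/(ℏG²) = 5.20e96 kg/m³.
8.26e11 / 5.20e96 = 1.59e-85

1.59e-85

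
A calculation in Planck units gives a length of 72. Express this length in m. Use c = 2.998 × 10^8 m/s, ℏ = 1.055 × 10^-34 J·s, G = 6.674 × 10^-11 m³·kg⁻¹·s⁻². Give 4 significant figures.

One Planck length: ℓ_P = √(ℏG/c³) = 1.616 × 10^-35 m.
72 × 1.616 × 10^-35 m = 1.164 × 10^-33 m

1.164 × 10^-33 m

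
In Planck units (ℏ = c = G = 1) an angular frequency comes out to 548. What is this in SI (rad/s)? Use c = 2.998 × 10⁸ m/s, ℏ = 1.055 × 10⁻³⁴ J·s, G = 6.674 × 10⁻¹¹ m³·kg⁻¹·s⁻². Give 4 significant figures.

1.016 × 10⁴⁶ rad/s

One Planck angular frequency: ω_P = √(c⁵/(ℏG)) = 1.855 × 10⁴³ rad/s.
548 × 1.855 × 10⁴³ rad/s = 1.016 × 10⁴⁶ rad/s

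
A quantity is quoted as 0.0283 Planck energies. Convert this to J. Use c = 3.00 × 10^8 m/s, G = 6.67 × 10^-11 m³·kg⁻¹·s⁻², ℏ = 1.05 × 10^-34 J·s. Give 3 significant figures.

One Planck energy: E_P = √(ℏc⁵/G) = 1.96 × 10^9 J.
0.0283 × 1.96 × 10^9 J = 5.54 × 10^7 J

5.54 × 10^7 J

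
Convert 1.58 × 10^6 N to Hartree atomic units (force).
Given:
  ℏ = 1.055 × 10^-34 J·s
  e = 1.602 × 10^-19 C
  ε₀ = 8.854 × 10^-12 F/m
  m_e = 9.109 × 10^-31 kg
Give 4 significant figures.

1.922 × 10^13

atomic unit of force: F_au = E_h/a₀ = m_e²e⁶/((4πε₀)³ℏ⁴) = 8.220 × 10^-8 N.
1.58 × 10^6 / 8.220 × 10^-8 = 1.922 × 10^13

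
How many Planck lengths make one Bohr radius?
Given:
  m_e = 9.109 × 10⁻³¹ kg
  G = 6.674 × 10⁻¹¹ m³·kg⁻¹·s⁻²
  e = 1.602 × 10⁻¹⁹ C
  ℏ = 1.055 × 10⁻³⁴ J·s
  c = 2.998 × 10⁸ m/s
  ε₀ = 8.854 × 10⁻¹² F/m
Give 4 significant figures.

3.277 × 10²⁴

Bohr radius: a₀ = 4πε₀ℏ²/(m_e e²) = 5.297 × 10⁻¹¹ m
Planck length: ℓ_P = √(ℏG/c³) = 1.616 × 10⁻³⁵ m
ratio = 5.297 × 10⁻¹¹ / 1.616 × 10⁻³⁵ = 3.277 × 10²⁴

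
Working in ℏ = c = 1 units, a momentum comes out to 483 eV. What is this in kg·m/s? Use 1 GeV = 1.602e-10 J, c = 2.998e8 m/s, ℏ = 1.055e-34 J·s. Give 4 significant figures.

Momentum is [E]/c; divide by c.
1 GeV → 1/c × (1 GeV in J) = 5.344e-19 kg·m/s.
Convert the energy scale: 483 eV = 4.83e-7 GeV.
Result: 4.83e-7 × 5.344e-19 = 2.581e-25 kg·m/s.

2.581e-25 kg·m/s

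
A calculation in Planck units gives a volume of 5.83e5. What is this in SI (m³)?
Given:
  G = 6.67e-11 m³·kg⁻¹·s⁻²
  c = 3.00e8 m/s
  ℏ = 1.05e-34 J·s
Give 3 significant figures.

2.44e-99 m³

One Planck volume: V_P = (ℏG/c³)^(3/2) = 4.18e-105 m³.
5.83e5 × 4.18e-105 m³ = 2.44e-99 m³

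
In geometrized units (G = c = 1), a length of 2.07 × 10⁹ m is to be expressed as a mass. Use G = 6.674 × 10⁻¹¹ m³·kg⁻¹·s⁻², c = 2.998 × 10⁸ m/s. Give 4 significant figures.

Length → mass via c²/G.
2.07 × 10⁹ m × (c²/G) = 2.788 × 10³⁶ kg

2.788 × 10³⁶ kg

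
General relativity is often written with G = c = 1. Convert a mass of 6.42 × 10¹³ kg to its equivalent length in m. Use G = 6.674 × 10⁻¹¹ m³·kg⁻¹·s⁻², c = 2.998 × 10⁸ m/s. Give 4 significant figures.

In G = c = 1 units mass has dimensions of length; the conversion factor is G/c².
6.42 × 10¹³ kg × (G/c²) = 4.767 × 10⁻¹⁴ m

4.767 × 10⁻¹⁴ m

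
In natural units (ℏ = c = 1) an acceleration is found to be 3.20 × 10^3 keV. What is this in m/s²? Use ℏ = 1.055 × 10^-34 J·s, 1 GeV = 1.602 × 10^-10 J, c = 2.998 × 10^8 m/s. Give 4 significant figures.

1.457 × 10^30 m/s²

Acceleration is [L]/[T]² = c·[E]/ℏ.
1 GeV → c/ℏ × (1 GeV in J) = 4.552 × 10^32 m/s².
Convert the energy scale: 3.20 × 10^3 keV = 3.20 × 10^-3 GeV.
Result: 3.20 × 10^-3 × 4.552 × 10^32 = 1.457 × 10^30 m/s².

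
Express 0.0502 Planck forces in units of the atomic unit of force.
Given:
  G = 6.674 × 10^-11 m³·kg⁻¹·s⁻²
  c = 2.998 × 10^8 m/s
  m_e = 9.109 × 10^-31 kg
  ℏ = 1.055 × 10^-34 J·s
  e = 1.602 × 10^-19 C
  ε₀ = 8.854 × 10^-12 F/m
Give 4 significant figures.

7.392 × 10^49

Planck force: F_P = c⁴/G = 1.210 × 10^44 N
atomic unit of force: F_au = E_h/a₀ = m_e²e⁶/((4πε₀)³ℏ⁴) = 8.220 × 10^-8 N
0.0502 × 1.210 × 10^44 / 8.220 × 10^-8 = 7.392 × 10^49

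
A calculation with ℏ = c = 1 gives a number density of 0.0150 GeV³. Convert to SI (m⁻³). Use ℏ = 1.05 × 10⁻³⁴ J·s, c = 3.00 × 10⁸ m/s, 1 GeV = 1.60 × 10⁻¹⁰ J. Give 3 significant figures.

1.97 × 10⁴⁵ m⁻³

Number density is [L]⁻³ = [E]³/(ℏc)³.
1 GeV³ → 1/(ℏc)³ × (1 GeV in J)³ = 1.31 × 10⁴⁷ m⁻³.
Result: 0.0150 × 1.31 × 10⁴⁷ = 1.97 × 10⁴⁵ m⁻³.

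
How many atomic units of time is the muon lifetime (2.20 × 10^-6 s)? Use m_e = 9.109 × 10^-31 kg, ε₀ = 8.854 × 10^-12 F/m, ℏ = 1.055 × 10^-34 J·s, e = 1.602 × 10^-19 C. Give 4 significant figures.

atomic unit of time: τ_au = (4πε₀)²ℏ³/(m_e e⁴) = 2.423 × 10^-17 s.
2.20 × 10^-6 / 2.423 × 10^-17 = 9.080 × 10^10

9.080 × 10^10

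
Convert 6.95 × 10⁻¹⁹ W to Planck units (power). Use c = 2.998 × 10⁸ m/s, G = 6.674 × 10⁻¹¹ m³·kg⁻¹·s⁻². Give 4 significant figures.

Planck power: P_P = c⁵/G = 3.629 × 10⁵² W.
6.95 × 10⁻¹⁹ / 3.629 × 10⁵² = 1.915 × 10⁻⁷¹

1.915 × 10⁻⁷¹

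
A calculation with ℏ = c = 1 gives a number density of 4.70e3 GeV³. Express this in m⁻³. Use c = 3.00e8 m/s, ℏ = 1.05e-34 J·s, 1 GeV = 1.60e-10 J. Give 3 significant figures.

6.16e50 m⁻³

Number density is [L]⁻³ = [E]³/(ℏc)³.
1 GeV³ → 1/(ℏc)³ × (1 GeV in J)³ = 1.31e47 m⁻³.
Result: 4.70e3 × 1.31e47 = 6.16e50 m⁻³.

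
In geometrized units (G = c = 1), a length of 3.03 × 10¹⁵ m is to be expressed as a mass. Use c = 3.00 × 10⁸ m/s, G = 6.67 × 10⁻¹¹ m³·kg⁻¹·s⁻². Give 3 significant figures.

4.09 × 10⁴² kg

Length → mass via c²/G.
3.03 × 10¹⁵ m × (c²/G) = 4.09 × 10⁴² kg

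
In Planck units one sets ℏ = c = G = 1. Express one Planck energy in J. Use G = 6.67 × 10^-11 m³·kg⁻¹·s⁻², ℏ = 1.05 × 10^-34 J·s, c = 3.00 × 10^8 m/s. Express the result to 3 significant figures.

1.96 × 10^9 J

E_P = √(ℏc⁵/G)
  = √(3.83 × 10^18)
  = 1.96 × 10^9 J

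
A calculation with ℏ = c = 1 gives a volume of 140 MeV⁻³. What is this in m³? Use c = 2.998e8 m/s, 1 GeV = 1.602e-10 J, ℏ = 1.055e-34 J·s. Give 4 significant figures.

1.077e-36 m³

Volume is [L]³ = [E]⁻³·(ℏc)³.
1 GeV⁻³ → (ℏc)³ × (1 GeV in J)⁻³ = 7.696e-48 m³.
Convert the energy scale: 140 MeV⁻³ = 1.40e11 GeV⁻³.
Result: 1.40e11 × 7.696e-48 = 1.077e-36 m³.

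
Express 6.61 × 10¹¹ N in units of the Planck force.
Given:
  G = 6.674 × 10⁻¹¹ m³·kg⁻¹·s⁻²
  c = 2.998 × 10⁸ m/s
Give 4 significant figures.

5.461 × 10⁻³³

Planck force: F_P = c⁴/G = 1.210 × 10⁴⁴ N.
6.61 × 10¹¹ / 1.210 × 10⁴⁴ = 5.461 × 10⁻³³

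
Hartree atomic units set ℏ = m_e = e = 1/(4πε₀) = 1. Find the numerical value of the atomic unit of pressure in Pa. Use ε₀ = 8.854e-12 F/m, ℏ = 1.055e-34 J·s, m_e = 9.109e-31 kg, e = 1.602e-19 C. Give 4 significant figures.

2.929e13 Pa

The unique combination of the constants set to 1 with dimensions of pressure is P_au = E_h/a₀³ = m_e⁴e¹⁰/((4πε₀)⁵ℏ⁸).
E_h = 4.354e-18 J
a₀ = 5.297e-11 m
E_h/a₀³ = 2.929e13 Pa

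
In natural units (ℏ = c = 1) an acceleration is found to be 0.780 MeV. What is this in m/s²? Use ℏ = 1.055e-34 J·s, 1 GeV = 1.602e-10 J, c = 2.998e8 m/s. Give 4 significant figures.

3.551e29 m/s²

Acceleration is [L]/[T]² = c·[E]/ℏ.
1 GeV → c/ℏ × (1 GeV in J) = 4.552e32 m/s².
Convert the energy scale: 0.780 MeV = 7.80e-4 GeV.
Result: 7.80e-4 × 4.552e32 = 3.551e29 m/s².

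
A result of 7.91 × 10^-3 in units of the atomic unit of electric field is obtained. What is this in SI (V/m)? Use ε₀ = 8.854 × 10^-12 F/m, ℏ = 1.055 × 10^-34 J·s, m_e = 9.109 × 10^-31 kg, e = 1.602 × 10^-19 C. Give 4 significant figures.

One atomic unit of electric field: E_au = E_h/(e a₀) = m_e²e⁵/((4πε₀)³ℏ⁴) = 5.131 × 10^11 V/m.
7.91 × 10^-3 × 5.131 × 10^11 V/m = 4.059 × 10^9 V/m

4.059 × 10^9 V/m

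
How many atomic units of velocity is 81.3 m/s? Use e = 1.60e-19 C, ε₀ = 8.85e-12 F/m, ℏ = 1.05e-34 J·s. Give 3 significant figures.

atomic unit of velocity: v_au = e²/(4πε₀ℏ) = 2.19e6 m/s.
81.3 / 2.19e6 = 3.71e-5

3.71e-5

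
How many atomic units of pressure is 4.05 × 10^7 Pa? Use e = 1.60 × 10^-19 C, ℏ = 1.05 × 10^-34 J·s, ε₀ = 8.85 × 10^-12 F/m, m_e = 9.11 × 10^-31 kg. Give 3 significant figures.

atomic unit of pressure: P_au = E_h/a₀³ = m_e⁴e¹⁰/((4πε₀)⁵ℏ⁸) = 3.01 × 10^13 Pa.
4.05 × 10^7 / 3.01 × 10^13 = 1.34 × 10^-6

1.34 × 10^-6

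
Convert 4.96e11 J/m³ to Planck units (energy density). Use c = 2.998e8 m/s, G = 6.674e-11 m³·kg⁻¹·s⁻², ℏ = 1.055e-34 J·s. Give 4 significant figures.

Planck energy density: u_P = c⁷/(ℏG²) = 4.632e113 J/m³.
4.96e11 / 4.632e113 = 1.071e-102

1.071e-102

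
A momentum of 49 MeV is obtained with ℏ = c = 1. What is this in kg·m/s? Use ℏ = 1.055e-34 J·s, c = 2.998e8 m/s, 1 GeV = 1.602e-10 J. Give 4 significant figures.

2.618e-20 kg·m/s

Momentum is [E]/c; divide by c.
1 GeV → 1/c × (1 GeV in J) = 5.344e-19 kg·m/s.
Convert the energy scale: 49 MeV = 0.0490 GeV.
Result: 0.0490 × 5.344e-19 = 2.618e-20 kg·m/s.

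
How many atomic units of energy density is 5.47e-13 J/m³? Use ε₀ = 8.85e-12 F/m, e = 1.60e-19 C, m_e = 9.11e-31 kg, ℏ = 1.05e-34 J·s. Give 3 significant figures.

atomic unit of energy density: u_au = E_h/a₀³ = m_e⁴e¹⁰/((4πε₀)⁵ℏ⁸) = 3.01e13 J/m³.
5.47e-13 / 3.01e13 = 1.82e-26

1.82e-26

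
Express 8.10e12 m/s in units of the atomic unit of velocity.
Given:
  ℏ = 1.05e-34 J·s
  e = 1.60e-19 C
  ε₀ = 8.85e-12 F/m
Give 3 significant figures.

3.69e6

atomic unit of velocity: v_au = e²/(4πε₀ℏ) = 2.19e6 m/s.
8.10e12 / 2.19e6 = 3.69e6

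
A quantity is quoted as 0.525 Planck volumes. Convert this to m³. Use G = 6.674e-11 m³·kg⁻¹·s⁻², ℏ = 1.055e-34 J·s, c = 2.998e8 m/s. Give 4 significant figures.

2.218e-105 m³

One Planck volume: V_P = (ℏG/c³)^(3/2) = 4.224e-105 m³.
0.525 × 4.224e-105 m³ = 2.218e-105 m³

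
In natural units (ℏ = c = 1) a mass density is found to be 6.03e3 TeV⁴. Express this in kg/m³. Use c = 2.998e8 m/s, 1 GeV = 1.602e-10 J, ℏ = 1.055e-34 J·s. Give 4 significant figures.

1.397e36 kg/m³

Mass density is [E]/(c²[L]³) = [E]⁴/(ℏ³c⁵).
1 GeV⁴ → 1/(ℏ³c⁵) × (1 GeV in J)⁴ = 2.316e20 kg/m³.
Convert the energy scale: 6.03e3 TeV⁴ = 6.03e15 GeV⁴.
Result: 6.03e15 × 2.316e20 = 1.397e36 kg/m³.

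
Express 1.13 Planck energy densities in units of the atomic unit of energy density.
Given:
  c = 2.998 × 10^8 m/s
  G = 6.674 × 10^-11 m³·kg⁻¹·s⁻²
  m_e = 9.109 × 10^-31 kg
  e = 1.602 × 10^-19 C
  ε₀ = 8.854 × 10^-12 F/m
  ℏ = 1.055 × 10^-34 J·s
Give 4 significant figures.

1.787 × 10^100

Planck energy density: u_P = c⁷/(ℏG²) = 4.632 × 10^113 J/m³
atomic unit of energy density: u_au = E_h/a₀³ = m_e⁴e¹⁰/((4πε₀)⁵ℏ⁸) = 2.929 × 10^13 J/m³
1.13 × 4.632 × 10^113 / 2.929 × 10^13 = 1.787 × 10^100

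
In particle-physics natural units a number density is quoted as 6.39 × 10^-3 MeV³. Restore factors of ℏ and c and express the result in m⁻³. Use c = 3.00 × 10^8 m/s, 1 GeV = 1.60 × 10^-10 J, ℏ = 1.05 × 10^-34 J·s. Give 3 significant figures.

8.37 × 10^35 m⁻³

Number density is [L]⁻³ = [E]³/(ℏc)³.
1 GeV³ → 1/(ℏc)³ × (1 GeV in J)³ = 1.31 × 10^47 m⁻³.
Convert the energy scale: 6.39 × 10^-3 MeV³ = 6.39 × 10^-12 GeV³.
Result: 6.39 × 10^-12 × 1.31 × 10^47 = 8.37 × 10^35 m⁻³.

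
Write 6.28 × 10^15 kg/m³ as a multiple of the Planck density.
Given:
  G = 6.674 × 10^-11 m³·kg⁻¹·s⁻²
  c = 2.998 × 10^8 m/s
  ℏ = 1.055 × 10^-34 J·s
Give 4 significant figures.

Planck density: ρ_P = c⁵/(ℏG²) = 5.154 × 10^96 kg/m³.
6.28 × 10^15 / 5.154 × 10^96 = 1.219 × 10^-81

1.219 × 10^-81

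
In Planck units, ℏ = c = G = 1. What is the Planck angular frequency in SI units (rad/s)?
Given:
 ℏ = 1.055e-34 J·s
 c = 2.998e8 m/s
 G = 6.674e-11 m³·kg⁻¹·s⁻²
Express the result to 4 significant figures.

1.855e43 rad/s

From ℏ = c = G = 1 the angular frequency scale is ω_P = √(c⁵/(ℏG)).
  = √(3.440e86)
  = 1.855e43 rad/s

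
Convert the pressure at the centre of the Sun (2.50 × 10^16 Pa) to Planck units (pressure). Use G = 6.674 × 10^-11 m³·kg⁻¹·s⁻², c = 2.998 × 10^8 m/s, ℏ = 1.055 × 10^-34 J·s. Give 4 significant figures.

5.397 × 10^-98

Planck pressure: p_P = c⁷/(ℏG²) = 4.632 × 10^113 Pa.
2.50 × 10^16 / 4.632 × 10^113 = 5.397 × 10^-98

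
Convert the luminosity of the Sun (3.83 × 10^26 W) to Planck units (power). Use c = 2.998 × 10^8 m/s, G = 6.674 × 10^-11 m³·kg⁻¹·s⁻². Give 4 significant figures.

1.055 × 10^-26

Planck power: P_P = c⁵/G = 3.629 × 10^52 W.
3.83 × 10^26 / 3.629 × 10^52 = 1.055 × 10^-26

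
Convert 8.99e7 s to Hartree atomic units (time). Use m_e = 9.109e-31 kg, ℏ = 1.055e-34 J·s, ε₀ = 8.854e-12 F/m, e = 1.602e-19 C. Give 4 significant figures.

atomic unit of time: τ_au = (4πε₀)²ℏ³/(m_e e⁴) = 2.423e-17 s.
8.99e7 / 2.423e-17 = 3.710e24

3.710e24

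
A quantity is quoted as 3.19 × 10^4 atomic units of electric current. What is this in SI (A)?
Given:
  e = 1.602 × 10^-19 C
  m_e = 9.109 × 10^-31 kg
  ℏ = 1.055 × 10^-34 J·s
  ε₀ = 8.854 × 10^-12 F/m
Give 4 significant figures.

210.9 A

One atomic unit of electric current: I_au = e E_h/ℏ = m_e e⁵/((4πε₀)²ℏ³) = 6.612 × 10^-3 A.
3.19 × 10^4 × 6.612 × 10^-3 A = 210.9 A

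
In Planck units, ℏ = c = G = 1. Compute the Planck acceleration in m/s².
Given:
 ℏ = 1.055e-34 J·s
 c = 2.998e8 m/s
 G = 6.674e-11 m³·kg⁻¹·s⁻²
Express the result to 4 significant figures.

5.560e51 m/s²

Dimensional analysis gives a_P = √(c⁷/(ℏG)).
  = √(3.092e103)
  = 5.560e51 m/s²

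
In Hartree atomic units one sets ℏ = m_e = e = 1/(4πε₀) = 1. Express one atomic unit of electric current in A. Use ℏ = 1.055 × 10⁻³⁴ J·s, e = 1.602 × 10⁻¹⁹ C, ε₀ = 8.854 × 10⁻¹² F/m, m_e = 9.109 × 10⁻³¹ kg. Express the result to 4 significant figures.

I_au = e E_h/ℏ = m_e e⁵/((4πε₀)²ℏ³)
E_h = 4.354 × 10⁻¹⁸ J
e·E_h/ℏ = 6.612 × 10⁻³ A

6.612 × 10⁻³ A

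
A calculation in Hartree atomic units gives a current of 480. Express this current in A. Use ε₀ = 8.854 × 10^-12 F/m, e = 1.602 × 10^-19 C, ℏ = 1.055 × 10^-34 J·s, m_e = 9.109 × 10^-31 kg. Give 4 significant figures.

One atomic unit of electric current: I_au = e E_h/ℏ = m_e e⁵/((4πε₀)²ℏ³) = 6.612 × 10^-3 A.
480 × 6.612 × 10^-3 A = 3.174 A

3.174 A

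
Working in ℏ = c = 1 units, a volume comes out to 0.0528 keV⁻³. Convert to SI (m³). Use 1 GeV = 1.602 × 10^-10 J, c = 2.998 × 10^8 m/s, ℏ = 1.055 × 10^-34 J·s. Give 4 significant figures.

4.063 × 10^-31 m³

Volume is [L]³ = [E]⁻³·(ℏc)³.
1 GeV⁻³ → (ℏc)³ × (1 GeV in J)⁻³ = 7.696 × 10^-48 m³.
Convert the energy scale: 0.0528 keV⁻³ = 5.28 × 10^16 GeV⁻³.
Result: 5.28 × 10^16 × 7.696 × 10^-48 = 4.063 × 10^-31 m³.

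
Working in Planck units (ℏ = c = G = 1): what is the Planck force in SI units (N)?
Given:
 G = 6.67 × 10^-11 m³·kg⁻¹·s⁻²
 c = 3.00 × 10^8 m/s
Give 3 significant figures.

1.21 × 10^44 N

The unique combination of the constants set to 1 with dimensions of force is F_P = c⁴/G.
  = 8.10 × 10^33 / 6.67 × 10^-11
  = 1.21 × 10^44 N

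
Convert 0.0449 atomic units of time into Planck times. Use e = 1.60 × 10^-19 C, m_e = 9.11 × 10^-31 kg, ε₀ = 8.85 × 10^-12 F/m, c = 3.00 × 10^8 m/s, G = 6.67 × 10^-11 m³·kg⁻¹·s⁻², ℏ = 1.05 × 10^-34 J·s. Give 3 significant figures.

2.01 × 10^25

atomic unit of time: τ_au = (4πε₀)²ℏ³/(m_e e⁴) = 2.40 × 10^-17 s
Planck time: t_P = √(ℏG/c⁵) = 5.37 × 10^-44 s
0.0449 × 2.40 × 10^-17 / 5.37 × 10^-44 = 2.01 × 10^25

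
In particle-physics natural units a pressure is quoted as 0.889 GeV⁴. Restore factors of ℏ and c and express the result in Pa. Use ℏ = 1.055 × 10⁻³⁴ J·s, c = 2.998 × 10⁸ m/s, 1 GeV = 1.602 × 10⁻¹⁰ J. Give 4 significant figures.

1.851 × 10³⁷ Pa

Pressure is [E]/[L]³ = [E]⁴/(ℏc)³.
1 GeV⁴ → 1/(ℏc)³ × (1 GeV in J)⁴ = 2.082 × 10³⁷ Pa.
Result: 0.889 × 2.082 × 10³⁷ = 1.851 × 10³⁷ Pa.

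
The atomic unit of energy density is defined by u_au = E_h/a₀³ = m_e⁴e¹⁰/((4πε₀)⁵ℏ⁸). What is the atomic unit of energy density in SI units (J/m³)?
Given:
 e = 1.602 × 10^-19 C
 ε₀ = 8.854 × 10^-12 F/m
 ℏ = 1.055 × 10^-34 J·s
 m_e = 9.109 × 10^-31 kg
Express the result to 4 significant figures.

u_au = E_h/a₀³ = m_e⁴e¹⁰/((4πε₀)⁵ℏ⁸)
E_h = 4.354 × 10^-18 J
a₀ = 5.297 × 10^-11 m
E_h/a₀³ = 2.929 × 10^13 J/m³

2.929 × 10^13 J/m³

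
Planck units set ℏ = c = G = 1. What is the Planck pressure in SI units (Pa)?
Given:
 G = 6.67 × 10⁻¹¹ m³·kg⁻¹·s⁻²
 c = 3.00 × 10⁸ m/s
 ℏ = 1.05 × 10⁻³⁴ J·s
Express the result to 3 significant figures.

4.68 × 10¹¹³ Pa

From ℏ = c = G = 1 the pressure scale is p_P = c⁷/(ℏG²).
  = 2.19 × 10⁵⁹ / 4.67 × 10⁻⁵⁵
  = 4.68 × 10¹¹³ Pa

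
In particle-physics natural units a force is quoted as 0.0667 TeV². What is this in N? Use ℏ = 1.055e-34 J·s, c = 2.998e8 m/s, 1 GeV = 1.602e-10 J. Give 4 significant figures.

Force is [E]/[L] = [E]²/(ℏc); restore (ℏc)⁻¹.
1 GeV² → 1/(ℏc) × (1 GeV in J)² = 8.114e5 N.
Convert the energy scale: 0.0667 TeV² = 6.67e4 GeV².
Result: 6.67e4 × 8.114e5 = 5.412e10 N.

5.412e10 N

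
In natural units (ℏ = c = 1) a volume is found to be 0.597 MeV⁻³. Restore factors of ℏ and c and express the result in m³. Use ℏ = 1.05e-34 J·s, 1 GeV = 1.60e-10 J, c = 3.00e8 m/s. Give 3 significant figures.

Volume is [L]³ = [E]⁻³·(ℏc)³.
1 GeV⁻³ → (ℏc)³ × (1 GeV in J)⁻³ = 7.63e-48 m³.
Convert the energy scale: 0.597 MeV⁻³ = 5.97e8 GeV⁻³.
Result: 5.97e8 × 7.63e-48 = 4.56e-39 m³.

4.56e-39 m³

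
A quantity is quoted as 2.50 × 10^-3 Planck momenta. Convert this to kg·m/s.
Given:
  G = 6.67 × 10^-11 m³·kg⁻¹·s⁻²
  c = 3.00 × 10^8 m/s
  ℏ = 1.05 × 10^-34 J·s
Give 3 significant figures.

One Planck momentum: p_P = √(ℏc³/G) = 6.52 kg·m/s.
2.50 × 10^-3 × 6.52 kg·m/s = 0.0163 kg·m/s

0.0163 kg·m/s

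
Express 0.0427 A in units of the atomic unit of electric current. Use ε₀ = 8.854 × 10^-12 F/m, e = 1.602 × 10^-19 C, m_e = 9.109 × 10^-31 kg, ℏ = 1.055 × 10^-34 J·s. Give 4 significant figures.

6.458

atomic unit of electric current: I_au = e E_h/ℏ = m_e e⁵/((4πε₀)²ℏ³) = 6.612 × 10^-3 A.
0.0427 / 6.612 × 10^-3 = 6.458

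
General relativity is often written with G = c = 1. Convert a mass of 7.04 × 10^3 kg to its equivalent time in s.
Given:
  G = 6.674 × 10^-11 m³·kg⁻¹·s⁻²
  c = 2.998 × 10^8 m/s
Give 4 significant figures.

Mass → time via G/c³.
7.04 × 10^3 kg × (G/c³) = 1.744 × 10^-32 s

1.744 × 10^-32 s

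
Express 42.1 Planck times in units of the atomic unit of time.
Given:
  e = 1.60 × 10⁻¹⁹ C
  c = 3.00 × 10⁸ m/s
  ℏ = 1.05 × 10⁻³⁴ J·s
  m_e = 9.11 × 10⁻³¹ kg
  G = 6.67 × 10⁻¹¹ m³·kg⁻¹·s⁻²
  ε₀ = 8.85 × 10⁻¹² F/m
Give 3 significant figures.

Planck time: t_P = √(ℏG/c⁵) = 5.37 × 10⁻⁴⁴ s
atomic unit of time: τ_au = (4πε₀)²ℏ³/(m_e e⁴) = 2.40 × 10⁻¹⁷ s
42.1 × 5.37 × 10⁻⁴⁴ / 2.40 × 10⁻¹⁷ = 9.42 × 10⁻²⁶

9.42 × 10⁻²⁶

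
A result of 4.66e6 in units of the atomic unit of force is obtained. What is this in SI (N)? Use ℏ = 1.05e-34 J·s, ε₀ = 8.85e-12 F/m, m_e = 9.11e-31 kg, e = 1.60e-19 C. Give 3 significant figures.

0.388 N

One atomic unit of force: F_au = E_h/a₀ = m_e²e⁶/((4πε₀)³ℏ⁴) = 8.33e-8 N.
4.66e6 × 8.33e-8 N = 0.388 N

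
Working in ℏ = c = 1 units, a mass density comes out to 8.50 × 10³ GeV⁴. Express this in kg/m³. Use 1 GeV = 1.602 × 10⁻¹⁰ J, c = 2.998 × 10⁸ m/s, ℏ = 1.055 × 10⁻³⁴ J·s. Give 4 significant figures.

1.969 × 10²⁴ kg/m³

Mass density is [E]/(c²[L]³) = [E]⁴/(ℏ³c⁵).
1 GeV⁴ → 1/(ℏ³c⁵) × (1 GeV in J)⁴ = 2.316 × 10²⁰ kg/m³.
Result: 8.50 × 10³ × 2.316 × 10²⁰ = 1.969 × 10²⁴ kg/m³.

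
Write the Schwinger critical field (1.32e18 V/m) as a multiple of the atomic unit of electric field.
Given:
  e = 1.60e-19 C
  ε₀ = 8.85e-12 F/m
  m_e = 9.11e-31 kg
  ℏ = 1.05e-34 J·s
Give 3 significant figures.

atomic unit of electric field: E_au = E_h/(e a₀) = m_e²e⁵/((4πε₀)³ℏ⁴) = 5.20e11 V/m.
1.32e18 / 5.20e11 = 2.54e6

2.54e6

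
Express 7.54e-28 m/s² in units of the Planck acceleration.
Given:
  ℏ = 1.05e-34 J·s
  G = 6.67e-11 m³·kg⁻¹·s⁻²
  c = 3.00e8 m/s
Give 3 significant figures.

Planck acceleration: a_P = √(c⁷/(ℏG)) = 5.59e51 m/s².
7.54e-28 / 5.59e51 = 1.35e-79

1.35e-79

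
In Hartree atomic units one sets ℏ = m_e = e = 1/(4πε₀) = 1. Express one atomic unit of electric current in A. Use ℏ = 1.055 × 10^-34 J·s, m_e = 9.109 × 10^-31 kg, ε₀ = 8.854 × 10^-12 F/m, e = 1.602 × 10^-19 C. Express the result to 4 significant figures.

6.612 × 10^-3 A

I_au = e E_h/ℏ = m_e e⁵/((4πε₀)²ℏ³)
E_h = 4.354 × 10^-18 J
e·E_h/ℏ = 6.612 × 10^-3 A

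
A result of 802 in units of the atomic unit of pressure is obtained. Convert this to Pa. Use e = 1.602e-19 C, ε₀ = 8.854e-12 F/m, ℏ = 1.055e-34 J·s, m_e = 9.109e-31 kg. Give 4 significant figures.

One atomic unit of pressure: P_au = E_h/a₀³ = m_e⁴e¹⁰/((4πε₀)⁵ℏ⁸) = 2.929e13 Pa.
802 × 2.929e13 Pa = 2.349e16 Pa

2.349e16 Pa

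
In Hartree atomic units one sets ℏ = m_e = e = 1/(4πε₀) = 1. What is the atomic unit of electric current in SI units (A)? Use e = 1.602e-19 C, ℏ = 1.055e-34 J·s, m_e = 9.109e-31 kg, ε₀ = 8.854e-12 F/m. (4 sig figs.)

I_au = e E_h/ℏ = m_e e⁵/((4πε₀)²ℏ³)
E_h = 4.354e-18 J
e·E_h/ℏ = 6.612e-3 A

6.612e-3 A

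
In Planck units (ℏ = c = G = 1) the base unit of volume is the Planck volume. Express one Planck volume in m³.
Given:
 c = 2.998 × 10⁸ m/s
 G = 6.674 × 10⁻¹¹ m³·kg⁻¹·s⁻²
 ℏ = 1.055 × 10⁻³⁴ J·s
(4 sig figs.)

4.224 × 10⁻¹⁰⁵ m³

V_P = (ℏG/c³)^(3/2)
  = √(1.784 × 10⁻²⁰⁹)
  = 4.224 × 10⁻¹⁰⁵ m³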